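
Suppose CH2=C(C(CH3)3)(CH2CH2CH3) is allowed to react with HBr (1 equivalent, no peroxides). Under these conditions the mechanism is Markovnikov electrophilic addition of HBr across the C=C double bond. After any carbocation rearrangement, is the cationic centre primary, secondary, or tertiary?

Step 1: Protonation of the alkene by HBr: the π bond acts as the nucleophile and picks up H⁺, giving the more stable (Markovnikov) tertiary carbocation. The H–Br bond breaks heterolytically, releasing Br⁻.
No single 1,2-shift to an adjacent carbon would give a more-substituted cation, so no rearrangement occurs.

tertiary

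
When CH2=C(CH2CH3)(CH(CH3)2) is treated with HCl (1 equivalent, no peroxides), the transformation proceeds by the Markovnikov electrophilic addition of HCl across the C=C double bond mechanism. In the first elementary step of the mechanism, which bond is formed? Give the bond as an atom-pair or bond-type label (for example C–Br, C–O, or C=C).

C–H

Step 1: Protonation of the alkene by HCl: the π bond acts as the nucleophile and picks up H⁺, giving the more stable (Markovnikov) tertiary carbocation. The H–Cl bond breaks heterolytically, releasing Cl⁻.
The bond formed in this step is the C–H bond.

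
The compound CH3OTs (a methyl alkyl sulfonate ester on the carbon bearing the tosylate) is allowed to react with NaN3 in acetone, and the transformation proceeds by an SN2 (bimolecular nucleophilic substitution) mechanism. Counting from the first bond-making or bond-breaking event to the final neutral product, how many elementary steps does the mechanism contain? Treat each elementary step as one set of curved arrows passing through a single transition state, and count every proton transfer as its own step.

1

Step 1: N3⁻ attacks the back face of the α-carbon while TsO⁻ departs with the C–O bonding pair — a single concerted displacement through a pentacoordinate transition state.
Total: 1 elementary step.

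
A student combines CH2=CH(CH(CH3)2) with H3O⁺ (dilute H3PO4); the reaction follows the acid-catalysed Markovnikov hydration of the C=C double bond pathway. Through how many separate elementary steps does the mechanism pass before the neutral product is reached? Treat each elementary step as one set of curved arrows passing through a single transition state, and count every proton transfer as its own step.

4

Step 1: Protonation of the alkene by H3O⁺: the π bond acts as the nucleophile and picks up H⁺, giving the more stable (Markovnikov) secondary carbocation. H2O is released.
Step 2: Carbocation rearrangement: a 1,2-hydride shift from the adjacent isopropyl carbon converts the initially-formed secondary cation into the more stable tertiary cation.
Step 3: Nucleophilic capture of the cation by H2O produces the protonated alcohol (an oxonium ion).
Step 4: Proton transfer from the O–H of the oxonium ion to H2O completes the catalytic cycle and yields the alcohol.
Total: 4 elementary steps.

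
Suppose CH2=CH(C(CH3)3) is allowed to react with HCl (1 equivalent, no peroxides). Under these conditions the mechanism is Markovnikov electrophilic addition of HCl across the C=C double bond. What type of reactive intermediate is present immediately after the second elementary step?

tertiary carbocation

Step 1: The π electrons of the C=C bond attack a proton of HCl; Markovnikov addition places the new C–H on the less-substituted alkene carbon, so the positive charge ends up on the more-substituted carbon — a secondary carbocation. The H–Cl bond breaks heterolytically, releasing Cl⁻.
Step 2: A 1,2-methyl shift from the adjacent tert-butyl carbon moves the positive charge from the secondary centre to an adjacent carbon, generating a more stable tertiary carbocation.
After step 2 the species present is a tertiary carbocation.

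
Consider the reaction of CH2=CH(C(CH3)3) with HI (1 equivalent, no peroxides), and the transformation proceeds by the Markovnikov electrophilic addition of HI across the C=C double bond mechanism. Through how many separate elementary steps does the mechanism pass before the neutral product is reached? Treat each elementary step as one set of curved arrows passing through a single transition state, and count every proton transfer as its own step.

Step 1: The π electrons of the C=C bond attack a proton of HI; Markovnikov addition places the new C–H on the less-substituted alkene carbon, so the positive charge ends up on the more-substituted carbon — a secondary carbocation. The H–I bond breaks heterolytically, releasing I⁻.
Step 2: A methyl group with its bonding pair migrates from the adjacent tert-butyl carbon to the cationic centre — a 1,2-methyl shift — upgrading the secondary cation to a tertiary one.
Step 3: I⁻ captures the cation: a lone pair on I⁻ fills the empty p orbital, producing the alkyl halide product.
Total: 3 elementary steps.

3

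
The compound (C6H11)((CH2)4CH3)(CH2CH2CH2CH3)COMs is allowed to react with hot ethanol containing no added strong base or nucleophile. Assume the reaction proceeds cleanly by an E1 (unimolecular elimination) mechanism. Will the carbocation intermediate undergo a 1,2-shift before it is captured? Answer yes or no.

no

The first-formed carbocation is tertiary.
No single 1,2-shift to an adjacent carbon would produce a more-substituted cation than the one already present, so no rearrangement occurs.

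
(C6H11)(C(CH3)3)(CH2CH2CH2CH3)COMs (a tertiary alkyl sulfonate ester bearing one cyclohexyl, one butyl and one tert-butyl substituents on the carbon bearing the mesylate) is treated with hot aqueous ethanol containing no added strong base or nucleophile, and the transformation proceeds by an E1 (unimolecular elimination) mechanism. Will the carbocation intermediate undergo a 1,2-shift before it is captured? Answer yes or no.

The first-formed carbocation is tertiary.
No single 1,2-shift to an adjacent carbon would produce a more-substituted cation than the one already present, so no rearrangement occurs.

no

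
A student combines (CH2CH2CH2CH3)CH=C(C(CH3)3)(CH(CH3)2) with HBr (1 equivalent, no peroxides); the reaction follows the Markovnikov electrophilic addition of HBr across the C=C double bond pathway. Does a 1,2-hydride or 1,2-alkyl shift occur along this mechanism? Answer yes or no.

The first-formed carbocation is tertiary.
No single 1,2-shift to an adjacent carbon would produce a more-substituted cation than the one already present, so no rearrangement occurs.

no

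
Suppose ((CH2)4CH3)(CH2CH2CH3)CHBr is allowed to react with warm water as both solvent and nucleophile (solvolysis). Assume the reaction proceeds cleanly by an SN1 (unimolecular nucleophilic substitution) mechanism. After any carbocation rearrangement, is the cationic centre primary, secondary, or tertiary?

Step 1: Ionisation: the C–Br σ-bond cleaves heterolytically; both bonding electrons depart with Br⁻, leaving a secondary carbocation at the α-carbon.
No single 1,2-shift to an adjacent carbon would give a more-substituted cation, so no rearrangement occurs.

secondary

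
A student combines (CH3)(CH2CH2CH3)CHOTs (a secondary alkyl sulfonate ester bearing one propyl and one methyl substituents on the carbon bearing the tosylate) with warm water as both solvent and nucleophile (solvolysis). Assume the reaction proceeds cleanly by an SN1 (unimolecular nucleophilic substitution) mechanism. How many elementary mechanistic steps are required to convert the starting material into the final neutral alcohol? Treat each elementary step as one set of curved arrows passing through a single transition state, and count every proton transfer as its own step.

Step 1: Ionisation: the C–O σ-bond cleaves heterolytically; both bonding electrons depart with TsO⁻, leaving a secondary carbocation at the α-carbon.
(No 1,2-shift: no single shift to an adjacent carbon would give a more stable cation.)
Step 2: Nucleophilic capture: the oxygen of H2O bonds to the cationic carbon, producing an oxonium-ion intermediate.
Step 3: Proton transfer from the O–H of the oxonium ion to a solvent molecule delivers the neutral alcohol.
Total: 3 elementary steps.

3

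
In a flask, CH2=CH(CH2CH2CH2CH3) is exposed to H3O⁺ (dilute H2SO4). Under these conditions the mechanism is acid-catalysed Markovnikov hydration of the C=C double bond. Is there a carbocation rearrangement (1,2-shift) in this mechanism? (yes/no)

The first-formed carbocation is secondary.
No single 1,2-shift to an adjacent carbon would produce a more-substituted cation than the one already present, so no rearrangement occurs.

no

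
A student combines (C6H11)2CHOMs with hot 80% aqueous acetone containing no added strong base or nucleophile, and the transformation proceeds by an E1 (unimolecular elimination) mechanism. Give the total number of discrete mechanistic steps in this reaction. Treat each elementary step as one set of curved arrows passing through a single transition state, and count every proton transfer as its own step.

Step 1: Ionisation: the C–O σ-bond cleaves heterolytically; both bonding electrons depart with MsO⁻, leaving a secondary carbocation at the α-carbon.
Step 2: Carbocation rearrangement: a 1,2-hydride shift from the adjacent cyclohexyl carbon converts the initially-formed secondary cation into the more stable tertiary cation.
Step 3: A weak base (a water molecule from the solvent) removes a proton from a carbon adjacent to the cationic centre; the electrons of that C–H bond become the new π(C=C) bond, giving the alkene.
Total: 3 elementary steps.

3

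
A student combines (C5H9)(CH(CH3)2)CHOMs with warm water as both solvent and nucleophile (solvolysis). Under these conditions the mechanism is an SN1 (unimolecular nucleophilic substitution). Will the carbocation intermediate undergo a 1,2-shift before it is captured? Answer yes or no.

yes

The first-formed carbocation is secondary.
The adjacent isopropyl carbon already bears 2 other carbon substituents and has a hydrogen to migrate; after a 1,2-hydride shift from that carbon the positive charge sits on a tertiary centre.
Tertiary is more stable than secondary, so the shift occurs.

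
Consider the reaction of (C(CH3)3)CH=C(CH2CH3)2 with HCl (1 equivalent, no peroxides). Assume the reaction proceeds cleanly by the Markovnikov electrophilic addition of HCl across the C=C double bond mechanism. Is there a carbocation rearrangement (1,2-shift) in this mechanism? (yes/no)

The first-formed carbocation is tertiary.
No single 1,2-shift to an adjacent carbon would produce a more-substituted cation than the one already present, so no rearrangement occurs.

no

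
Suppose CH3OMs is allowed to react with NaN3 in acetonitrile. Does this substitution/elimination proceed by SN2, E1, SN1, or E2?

SN2

Conditions: a methyl substrate with a strong nucleophile in the polar aprotic solvent acetonitrile.
These conditions are the textbook signature of the SN2 pathway.
An unhindered substrate with a strong nucleophile in a polar aprotic solvent favours one-step backside displacement.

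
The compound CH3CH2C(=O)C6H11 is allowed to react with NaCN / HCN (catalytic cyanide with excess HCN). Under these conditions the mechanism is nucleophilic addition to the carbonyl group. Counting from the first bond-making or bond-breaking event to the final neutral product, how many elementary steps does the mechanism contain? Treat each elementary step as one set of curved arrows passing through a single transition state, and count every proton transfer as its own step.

Step 1: CN⁻ attacks the sp² carbonyl carbon; the C=O π bond breaks and the electrons end up as a lone pair on the alkoxide oxygen of the tetrahedral intermediate.
Step 2: Proton transfer from HCN to the alkoxide furnishes a cyanohydrin (and releases another CN⁻ to continue the reaction).
Total: 2 elementary steps.

2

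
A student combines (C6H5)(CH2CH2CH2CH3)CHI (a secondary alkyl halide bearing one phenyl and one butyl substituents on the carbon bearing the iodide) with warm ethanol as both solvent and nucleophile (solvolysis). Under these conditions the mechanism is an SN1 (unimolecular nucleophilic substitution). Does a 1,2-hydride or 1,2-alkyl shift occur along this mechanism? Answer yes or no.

The first-formed carbocation is secondary.
No single 1,2-shift to an adjacent carbon would produce a more-substituted cation than the one already present, so no rearrangement occurs.

no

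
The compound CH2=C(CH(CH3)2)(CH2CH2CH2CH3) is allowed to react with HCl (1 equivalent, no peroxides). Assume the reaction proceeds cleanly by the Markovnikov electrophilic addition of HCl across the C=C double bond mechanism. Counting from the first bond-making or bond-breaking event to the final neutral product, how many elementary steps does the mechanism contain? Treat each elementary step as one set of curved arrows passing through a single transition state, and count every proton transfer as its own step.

Step 1: Electrophilic addition begins with the π(C=C) electrons forming a bond to the proton of HCl. Following Markovnikov's rule, the resulting cation is tertiary. The H–Cl bond breaks heterolytically, releasing Cl⁻.
(No 1,2-shift: no single shift to an adjacent carbon would give a more stable cation.)
Step 2: Nucleophilic attack by Cl⁻ on the carbocation completes the addition, giving R–Cl.
Total: 2 elementary steps.

2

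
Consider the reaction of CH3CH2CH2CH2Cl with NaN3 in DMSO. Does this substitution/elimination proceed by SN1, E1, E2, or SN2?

SN2

Conditions: a primary substrate with a strong nucleophile in the polar aprotic solvent DMSO.
These conditions are the textbook signature of the SN2 pathway.
An unhindered substrate with a strong nucleophile in a polar aprotic solvent favours one-step backside displacement.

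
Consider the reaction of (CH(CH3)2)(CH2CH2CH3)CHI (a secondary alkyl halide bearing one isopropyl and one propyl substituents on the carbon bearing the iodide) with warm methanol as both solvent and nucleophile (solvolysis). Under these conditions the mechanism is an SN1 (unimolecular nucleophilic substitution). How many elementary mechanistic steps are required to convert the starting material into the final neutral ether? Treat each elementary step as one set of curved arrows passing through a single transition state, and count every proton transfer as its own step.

4

Step 1: Ionisation: the C–I σ-bond cleaves heterolytically; both bonding electrons depart with I⁻, leaving a secondary carbocation at the α-carbon.
Step 2: A hydride (H with its bonding pair) migrates from the adjacent isopropyl carbon to the cationic centre — a 1,2-hydride shift — upgrading the secondary cation to a tertiary one.
Step 3: CH3OH donates an oxygen lone pair into the empty p orbital of the cation, giving a protonated ether (an oxonium ion).
Step 4: A second solvent molecule removes the proton on oxygen, giving the neutral ether product.
Total: 4 elementary steps.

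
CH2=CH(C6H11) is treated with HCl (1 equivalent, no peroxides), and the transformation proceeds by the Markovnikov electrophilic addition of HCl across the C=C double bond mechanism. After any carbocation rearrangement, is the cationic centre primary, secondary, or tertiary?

tertiary

Step 1: The π electrons of the C=C bond attack a proton of HCl; Markovnikov addition places the new C–H on the less-substituted alkene carbon, so the positive charge ends up on the more-substituted carbon — a secondary carbocation. The H–Cl bond breaks heterolytically, releasing Cl⁻.
Step 2: A 1,2-hydride shift from the adjacent cyclohexyl carbon moves the positive charge from the secondary centre to an adjacent carbon, generating a more stable tertiary carbocation.
The cation rearranges from secondary to tertiary via a 1,2-hydride shift from the adjacent cyclohexyl carbon; the tertiary cation is what reacts next.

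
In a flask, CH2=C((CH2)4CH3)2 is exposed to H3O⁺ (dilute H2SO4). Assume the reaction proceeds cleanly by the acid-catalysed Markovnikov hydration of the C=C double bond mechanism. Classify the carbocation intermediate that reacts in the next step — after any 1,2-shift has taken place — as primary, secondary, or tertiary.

tertiary

Step 1: The π electrons of the C=C bond attack a proton of H3O⁺; Markovnikov addition places the new C–H on the less-substituted alkene carbon, so the positive charge ends up on the more-substituted carbon — a tertiary carbocation. H2O is released.
No single 1,2-shift to an adjacent carbon would give a more-substituted cation, so no rearrangement occurs.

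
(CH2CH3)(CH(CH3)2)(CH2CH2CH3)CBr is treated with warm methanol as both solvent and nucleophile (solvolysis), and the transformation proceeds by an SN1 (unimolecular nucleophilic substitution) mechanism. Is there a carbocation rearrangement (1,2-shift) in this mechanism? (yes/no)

The first-formed carbocation is tertiary.
No single 1,2-shift to an adjacent carbon would produce a more-substituted cation than the one already present, so no rearrangement occurs.

no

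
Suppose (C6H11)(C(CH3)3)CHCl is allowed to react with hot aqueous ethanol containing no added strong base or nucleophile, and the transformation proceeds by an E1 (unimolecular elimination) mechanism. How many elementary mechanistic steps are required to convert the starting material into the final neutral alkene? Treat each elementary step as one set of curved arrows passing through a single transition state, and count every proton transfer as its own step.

3

Step 1: The C–Cl bond breaks with both electrons going to the chloride; Cl⁻ leaves and a secondary carbocation remains.
Step 2: A hydride (H with its bonding pair) migrates from the adjacent cyclohexyl carbon to the cationic centre — a 1,2-hydride shift — upgrading the secondary cation to a tertiary one.
Step 3: A water (or ethanol) molecule (solvent) deprotonates a β-carbon; as the C–H bond breaks, those electrons form the new alkene π bond.
Total: 3 elementary steps.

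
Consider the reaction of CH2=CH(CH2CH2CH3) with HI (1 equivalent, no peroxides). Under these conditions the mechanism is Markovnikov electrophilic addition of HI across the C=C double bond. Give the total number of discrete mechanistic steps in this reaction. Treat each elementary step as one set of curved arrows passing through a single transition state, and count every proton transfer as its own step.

Step 1: Protonation of the alkene by HI: the π bond acts as the nucleophile and picks up H⁺, giving the more stable (Markovnikov) secondary carbocation. The H–I bond breaks heterolytically, releasing I⁻.
(No 1,2-shift: no single shift to an adjacent carbon would give a more stable cation.)
Step 2: The I⁻ anion donates a lone pair to the carbocation, forming the new C–I σ-bond and giving the neutral alkyl halide.
Total: 2 elementary steps.

2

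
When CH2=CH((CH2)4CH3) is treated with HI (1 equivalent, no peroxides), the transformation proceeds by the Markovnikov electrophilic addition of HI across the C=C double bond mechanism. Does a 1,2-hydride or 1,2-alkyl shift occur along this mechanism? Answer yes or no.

The first-formed carbocation is secondary.
No single 1,2-shift to an adjacent carbon would produce a more-substituted cation than the one already present, so no rearrangement occurs.

no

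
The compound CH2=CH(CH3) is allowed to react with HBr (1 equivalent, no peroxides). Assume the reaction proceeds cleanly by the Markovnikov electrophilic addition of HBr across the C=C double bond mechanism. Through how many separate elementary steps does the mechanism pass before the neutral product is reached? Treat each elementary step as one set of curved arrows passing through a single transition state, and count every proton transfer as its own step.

2

Step 1: Electrophilic addition begins with the π(C=C) electrons forming a bond to the proton of HBr. Following Markovnikov's rule, the resulting cation is secondary. The H–Br bond breaks heterolytically, releasing Br⁻.
(No 1,2-shift: no single shift to an adjacent carbon would give a more stable cation.)
Step 2: Br⁻ captures the cation: a lone pair on Br⁻ fills the empty p orbital, producing the alkyl halide product.
Total: 2 elementary steps.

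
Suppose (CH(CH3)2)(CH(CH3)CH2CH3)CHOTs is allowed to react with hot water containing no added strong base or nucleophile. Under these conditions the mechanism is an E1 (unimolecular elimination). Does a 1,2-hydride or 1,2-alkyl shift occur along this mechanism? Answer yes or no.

yes

The first-formed carbocation is secondary.
The adjacent sec-butyl carbon already bears 2 other carbon substituents and has a hydrogen to migrate; after a 1,2-hydride shift from that carbon the positive charge sits on a tertiary centre.
Tertiary is more stable than secondary, so the shift occurs.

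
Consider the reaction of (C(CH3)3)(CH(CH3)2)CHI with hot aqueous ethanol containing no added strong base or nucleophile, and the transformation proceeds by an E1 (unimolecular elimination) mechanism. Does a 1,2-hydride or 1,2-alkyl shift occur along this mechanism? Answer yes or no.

The first-formed carbocation is secondary.
The adjacent isopropyl carbon already bears 2 other carbon substituents and has a hydrogen to migrate; after a 1,2-hydride shift from that carbon the positive charge sits on a tertiary centre.
Tertiary is more stable than secondary, so the shift occurs.

yes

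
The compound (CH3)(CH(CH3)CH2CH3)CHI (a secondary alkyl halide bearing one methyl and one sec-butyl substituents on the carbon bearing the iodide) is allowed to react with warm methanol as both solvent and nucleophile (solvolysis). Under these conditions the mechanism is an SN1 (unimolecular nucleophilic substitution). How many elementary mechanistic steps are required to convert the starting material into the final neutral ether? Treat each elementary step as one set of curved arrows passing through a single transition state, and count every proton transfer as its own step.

Step 1: The C–I bond breaks with both electrons going to the iodide; I⁻ leaves and a secondary carbocation remains.
Step 2: Carbocation rearrangement: a 1,2-hydride shift from the adjacent sec-butyl carbon converts the initially-formed secondary cation into the more stable tertiary cation.
Step 3: A lone pair on the oxygen of CH3OH attacks the carbocation, forming a new C–O σ-bond and an oxonium ion.
Step 4: Proton transfer from the O–H of the oxonium ion to a solvent molecule delivers the neutral ether.
Total: 4 elementary steps.

4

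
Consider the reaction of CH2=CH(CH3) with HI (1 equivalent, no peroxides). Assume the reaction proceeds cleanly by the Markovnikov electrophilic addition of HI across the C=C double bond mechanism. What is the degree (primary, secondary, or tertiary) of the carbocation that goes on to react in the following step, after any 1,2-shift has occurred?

secondary

Step 1: Electrophilic addition begins with the π(C=C) electrons forming a bond to the proton of HI. Following Markovnikov's rule, the resulting cation is secondary. The H–I bond breaks heterolytically, releasing I⁻.
No single 1,2-shift to an adjacent carbon would give a more-substituted cation, so no rearrangement occurs.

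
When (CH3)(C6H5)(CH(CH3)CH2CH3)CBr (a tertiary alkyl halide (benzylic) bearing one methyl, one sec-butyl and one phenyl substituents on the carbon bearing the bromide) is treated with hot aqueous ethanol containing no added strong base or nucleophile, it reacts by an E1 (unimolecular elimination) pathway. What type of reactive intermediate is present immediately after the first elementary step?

tertiary carbocation

Step 1: The C–Br bond breaks with both electrons going to the bromide; Br⁻ leaves and a tertiary carbocation remains.
After step 1 the species present is a tertiary carbocation.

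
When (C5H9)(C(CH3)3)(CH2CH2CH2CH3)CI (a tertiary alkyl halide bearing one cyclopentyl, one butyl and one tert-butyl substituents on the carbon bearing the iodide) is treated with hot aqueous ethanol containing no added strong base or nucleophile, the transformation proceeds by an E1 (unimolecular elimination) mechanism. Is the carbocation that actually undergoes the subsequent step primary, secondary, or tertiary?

tertiary

Step 1: The C–I bond breaks with both electrons going to the iodide; I⁻ leaves and a tertiary carbocation remains.
No single 1,2-shift to an adjacent carbon would give a more-substituted cation, so no rearrangement occurs.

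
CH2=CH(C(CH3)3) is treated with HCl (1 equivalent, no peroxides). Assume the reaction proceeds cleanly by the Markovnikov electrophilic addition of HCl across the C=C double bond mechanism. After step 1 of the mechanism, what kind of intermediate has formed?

secondary carbocation

Step 1: Electrophilic addition begins with the π(C=C) electrons forming a bond to the proton of HCl. Following Markovnikov's rule, the resulting cation is secondary. The H–Cl bond breaks heterolytically, releasing Cl⁻.
After step 1 the species present is a secondary carbocation.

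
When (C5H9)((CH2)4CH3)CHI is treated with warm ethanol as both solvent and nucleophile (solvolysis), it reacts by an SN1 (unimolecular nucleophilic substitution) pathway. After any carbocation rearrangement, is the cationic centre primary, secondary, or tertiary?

tertiary

Step 1: Ionisation: the C–I σ-bond cleaves heterolytically; both bonding electrons depart with I⁻, leaving a secondary carbocation at the α-carbon.
Step 2: A 1,2-hydride shift from the adjacent cyclopentyl carbon moves the positive charge from the secondary centre to an adjacent carbon, generating a more stable tertiary carbocation.
The cation rearranges from secondary to tertiary via a 1,2-hydride shift from the adjacent cyclopentyl carbon; the tertiary cation is what reacts next.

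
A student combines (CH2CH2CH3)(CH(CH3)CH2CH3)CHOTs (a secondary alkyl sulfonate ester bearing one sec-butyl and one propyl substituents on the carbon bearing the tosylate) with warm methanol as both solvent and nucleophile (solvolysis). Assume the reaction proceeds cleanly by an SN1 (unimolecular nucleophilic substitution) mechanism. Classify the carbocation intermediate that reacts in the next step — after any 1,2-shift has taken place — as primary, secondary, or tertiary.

tertiary

Step 1: Rate-determining heterolysis of the C–O bond gives TsO⁻ and a secondary carbocation.
Step 2: A hydride (H with its bonding pair) migrates from the adjacent sec-butyl carbon to the cationic centre — a 1,2-hydride shift — upgrading the secondary cation to a tertiary one.
The cation rearranges from secondary to tertiary via a 1,2-hydride shift from the adjacent sec-butyl carbon; the tertiary cation is what reacts next.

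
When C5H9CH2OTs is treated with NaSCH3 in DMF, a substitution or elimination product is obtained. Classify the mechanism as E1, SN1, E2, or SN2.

SN2

Conditions: a primary substrate with a strong nucleophile in the polar aprotic solvent DMF.
These conditions are the textbook signature of the SN2 pathway.
An unhindered substrate with a strong nucleophile in a polar aprotic solvent favours one-step backside displacement.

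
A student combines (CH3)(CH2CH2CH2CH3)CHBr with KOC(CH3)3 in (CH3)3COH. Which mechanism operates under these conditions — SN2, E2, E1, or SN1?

E2

Conditions: a strong/bulky base with a secondary substrate bearing a β-hydrogen.
These conditions are the textbook signature of the E2 pathway.
A strong (often hindered) base removes a β-H in concert with loss of the leaving group — bimolecular elimination.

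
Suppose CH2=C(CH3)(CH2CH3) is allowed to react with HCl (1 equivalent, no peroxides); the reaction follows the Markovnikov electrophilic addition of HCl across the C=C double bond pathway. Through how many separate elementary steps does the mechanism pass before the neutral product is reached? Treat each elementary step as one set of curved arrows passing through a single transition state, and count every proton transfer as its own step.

2

Step 1: Electrophilic addition begins with the π(C=C) electrons forming a bond to the proton of HCl. Following Markovnikov's rule, the resulting cation is tertiary. The H–Cl bond breaks heterolytically, releasing Cl⁻.
(No 1,2-shift: no single shift to an adjacent carbon would give a more stable cation.)
Step 2: Nucleophilic attack by Cl⁻ on the carbocation completes the addition, giving R–Cl.
Total: 2 elementary steps.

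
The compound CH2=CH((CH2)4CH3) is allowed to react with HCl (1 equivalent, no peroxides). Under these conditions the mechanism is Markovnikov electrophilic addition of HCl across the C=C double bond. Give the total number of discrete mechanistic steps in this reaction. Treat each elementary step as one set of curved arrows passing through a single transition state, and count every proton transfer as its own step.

Step 1: Protonation of the alkene by HCl: the π bond acts as the nucleophile and picks up H⁺, giving the more stable (Markovnikov) secondary carbocation. The H–Cl bond breaks heterolytically, releasing Cl⁻.
(No 1,2-shift: no single shift to an adjacent carbon would give a more stable cation.)
Step 2: The Cl⁻ anion donates a lone pair to the carbocation, forming the new C–Cl σ-bond and giving the neutral alkyl halide.
Total: 2 elementary steps.

2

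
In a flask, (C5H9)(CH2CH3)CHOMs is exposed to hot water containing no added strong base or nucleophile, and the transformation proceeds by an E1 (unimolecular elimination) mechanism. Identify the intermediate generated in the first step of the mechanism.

Step 1: Unassisted departure of MsO⁻ (taking the C–O bonding pair) generates a secondary carbocation.
After step 1 the species present is a secondary carbocation.

secondary carbocation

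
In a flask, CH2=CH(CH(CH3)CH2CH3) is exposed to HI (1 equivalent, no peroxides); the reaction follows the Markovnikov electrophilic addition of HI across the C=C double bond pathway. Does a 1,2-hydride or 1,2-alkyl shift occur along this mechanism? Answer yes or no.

yes

The first-formed carbocation is secondary.
The adjacent sec-butyl carbon already bears 2 other carbon substituents and has a hydrogen to migrate; after a 1,2-hydride shift from that carbon the positive charge sits on a tertiary centre.
Tertiary is more stable than secondary, so the shift occurs.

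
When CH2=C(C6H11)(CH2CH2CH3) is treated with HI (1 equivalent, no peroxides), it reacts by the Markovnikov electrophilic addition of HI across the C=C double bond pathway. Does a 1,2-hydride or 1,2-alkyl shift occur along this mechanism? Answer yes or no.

The first-formed carbocation is tertiary.
No single 1,2-shift to an adjacent carbon would produce a more-substituted cation than the one already present, so no rearrangement occurs.

no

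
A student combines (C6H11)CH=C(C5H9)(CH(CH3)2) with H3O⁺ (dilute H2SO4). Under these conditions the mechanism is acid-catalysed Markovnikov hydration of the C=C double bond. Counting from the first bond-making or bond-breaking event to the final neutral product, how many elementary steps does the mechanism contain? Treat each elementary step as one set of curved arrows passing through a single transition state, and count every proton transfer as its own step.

3

Step 1: Electrophilic addition begins with the π(C=C) electrons forming a bond to the proton of H3O⁺. Following Markovnikov's rule, the resulting cation is tertiary. H2O is released.
(No 1,2-shift: no single shift to an adjacent carbon would give a more stable cation.)
Step 2: Water acts as the nucleophile: an oxygen lone pair bonds to the cationic carbon, giving an oxonium-ion intermediate.
Step 3: H2O removes a proton from the oxonium oxygen, regenerating H3O⁺ and giving the neutral alcohol.
Total: 3 elementary steps.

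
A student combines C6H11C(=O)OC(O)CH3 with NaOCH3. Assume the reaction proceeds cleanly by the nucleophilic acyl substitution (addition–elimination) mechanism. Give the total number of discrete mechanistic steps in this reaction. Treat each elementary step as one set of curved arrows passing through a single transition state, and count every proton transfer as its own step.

2

Step 1: CH3O⁻ adds to the carbonyl carbon; the C=O π electrons shift onto oxygen and a tetrahedral alkoxide intermediate forms.
Step 2: Elimination step: re-formation of the carbonyl π bond drives out CH3CO2⁻, giving the new acyl compound.
Total: 2 elementary steps.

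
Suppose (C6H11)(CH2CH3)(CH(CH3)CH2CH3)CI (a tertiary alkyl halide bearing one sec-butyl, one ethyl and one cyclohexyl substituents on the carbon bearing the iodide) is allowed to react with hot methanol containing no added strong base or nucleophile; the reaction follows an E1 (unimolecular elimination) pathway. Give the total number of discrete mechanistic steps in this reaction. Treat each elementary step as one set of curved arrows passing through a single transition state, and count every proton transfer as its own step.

2

Step 1: Unassisted departure of I⁻ (taking the C–I bonding pair) generates a tertiary carbocation.
(No 1,2-shift: no single shift to an adjacent carbon would give a more stable cation.)
Step 2: Loss of a β-proton to a methanol molecule of the solvent: the C–H bonding pair collapses toward the cationic carbon to form the C=C π bond, yielding the alkene.
Total: 2 elementary steps.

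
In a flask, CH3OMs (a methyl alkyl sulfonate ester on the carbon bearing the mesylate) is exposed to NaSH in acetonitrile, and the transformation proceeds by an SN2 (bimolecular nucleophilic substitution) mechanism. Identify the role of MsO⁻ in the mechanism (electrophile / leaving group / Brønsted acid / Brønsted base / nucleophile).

leaving group

Step 1: The hydrosulfide nucleophile donates a lone pair from S to the α-carbon in a backside attack; simultaneously the C–O σ-bond breaks and both of its electrons leave with MsO⁻. One concerted step with inversion of configuration.
MsO⁻ departs with both electrons of the breaking σ-bond — that is the definition of a leaving group.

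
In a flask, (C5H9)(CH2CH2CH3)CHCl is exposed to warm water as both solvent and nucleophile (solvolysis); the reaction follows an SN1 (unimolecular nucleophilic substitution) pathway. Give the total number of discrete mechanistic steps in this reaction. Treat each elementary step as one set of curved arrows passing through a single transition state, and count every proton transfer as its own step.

Step 1: Rate-determining heterolysis of the C–Cl bond gives Cl⁻ and a secondary carbocation.
Step 2: A hydride (H with its bonding pair) migrates from the adjacent cyclopentyl carbon to the cationic centre — a 1,2-hydride shift — upgrading the secondary cation to a tertiary one.
Step 3: H2O donates an oxygen lone pair into the empty p orbital of the cation, giving a protonated alcohol (an oxonium ion).
Step 4: Proton transfer from the O–H of the oxonium ion to a solvent molecule delivers the neutral alcohol.
Total: 4 elementary steps.

4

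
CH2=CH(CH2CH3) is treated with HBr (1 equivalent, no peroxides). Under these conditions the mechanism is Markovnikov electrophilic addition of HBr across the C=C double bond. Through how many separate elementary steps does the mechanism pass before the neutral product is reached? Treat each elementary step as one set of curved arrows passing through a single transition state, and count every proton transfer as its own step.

2

Step 1: Protonation of the alkene by HBr: the π bond acts as the nucleophile and picks up H⁺, giving the more stable (Markovnikov) secondary carbocation. The H–Br bond breaks heterolytically, releasing Br⁻.
(No 1,2-shift: no single shift to an adjacent carbon would give a more stable cation.)
Step 2: The Br⁻ anion donates a lone pair to the carbocation, forming the new C–Br σ-bond and giving the neutral alkyl halide.
Total: 2 elementary steps.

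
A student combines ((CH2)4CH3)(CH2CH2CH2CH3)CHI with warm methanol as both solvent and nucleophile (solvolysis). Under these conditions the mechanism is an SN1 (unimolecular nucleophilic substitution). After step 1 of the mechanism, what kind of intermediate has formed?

Step 1: Rate-determining heterolysis of the C–I bond gives I⁻ and a secondary carbocation.
After step 1 the species present is a secondary carbocation.

secondary carbocation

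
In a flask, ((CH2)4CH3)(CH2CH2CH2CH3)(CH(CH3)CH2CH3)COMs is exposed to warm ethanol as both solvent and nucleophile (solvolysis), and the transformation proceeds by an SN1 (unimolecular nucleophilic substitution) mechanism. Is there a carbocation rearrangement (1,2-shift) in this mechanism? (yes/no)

The first-formed carbocation is tertiary.
No single 1,2-shift to an adjacent carbon would produce a more-substituted cation than the one already present, so no rearrangement occurs.

no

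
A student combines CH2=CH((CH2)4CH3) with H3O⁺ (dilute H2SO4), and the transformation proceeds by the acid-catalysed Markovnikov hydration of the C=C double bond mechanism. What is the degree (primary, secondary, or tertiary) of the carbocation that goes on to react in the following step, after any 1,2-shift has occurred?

Step 1: The π electrons of the C=C bond attack a proton of H3O⁺; Markovnikov addition places the new C–H on the less-substituted alkene carbon, so the positive charge ends up on the more-substituted carbon — a secondary carbocation. H2O is released.
No single 1,2-shift to an adjacent carbon would give a more-substituted cation, so no rearrangement occurs.

secondary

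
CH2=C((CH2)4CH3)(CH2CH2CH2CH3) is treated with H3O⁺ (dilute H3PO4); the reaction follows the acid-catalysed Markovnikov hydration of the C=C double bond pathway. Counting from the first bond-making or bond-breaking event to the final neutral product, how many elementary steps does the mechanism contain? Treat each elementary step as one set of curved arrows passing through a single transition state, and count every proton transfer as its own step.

3

Step 1: Protonation of the alkene by H3O⁺: the π bond acts as the nucleophile and picks up H⁺, giving the more stable (Markovnikov) tertiary carbocation. H2O is released.
(No 1,2-shift: no single shift to an adjacent carbon would give a more stable cation.)
Step 2: Nucleophilic capture of the cation by H2O produces the protonated alcohol (an oxonium ion).
Step 3: H2O removes a proton from the oxonium oxygen, regenerating H3O⁺ and giving the neutral alcohol.
Total: 3 elementary steps.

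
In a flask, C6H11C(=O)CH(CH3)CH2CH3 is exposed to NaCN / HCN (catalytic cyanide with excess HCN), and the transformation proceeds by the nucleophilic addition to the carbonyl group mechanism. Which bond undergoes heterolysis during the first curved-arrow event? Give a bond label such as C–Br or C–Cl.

π(C=O)

Step 1: Nucleophilic addition: CN⁻ adds to the carbonyl carbon, pushing the π(C=O) electron pair onto oxygen and giving a tetrahedral alkoxide.
The bond broken in this step is the π(C=O) bond.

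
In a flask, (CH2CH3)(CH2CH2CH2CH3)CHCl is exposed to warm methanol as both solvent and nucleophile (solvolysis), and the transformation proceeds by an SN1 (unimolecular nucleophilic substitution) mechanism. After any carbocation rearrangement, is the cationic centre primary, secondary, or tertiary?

secondary

Step 1: Ionisation: the C–Cl σ-bond cleaves heterolytically; both bonding electrons depart with Cl⁻, leaving a secondary carbocation at the α-carbon.
No single 1,2-shift to an adjacent carbon would give a more-substituted cation, so no rearrangement occurs.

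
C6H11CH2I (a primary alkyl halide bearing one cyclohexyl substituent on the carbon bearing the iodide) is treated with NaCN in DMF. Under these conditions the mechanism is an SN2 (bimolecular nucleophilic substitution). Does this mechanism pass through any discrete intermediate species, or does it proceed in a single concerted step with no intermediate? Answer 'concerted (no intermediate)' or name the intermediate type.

Backside attack by CN⁻ on the carbon bearing the iodide: the new C–C bond forms as the C–I bond breaks, with Walden inversion at carbon.
All bond changes occur in one transition state; no discrete intermediate is formed.

concerted (no intermediate)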